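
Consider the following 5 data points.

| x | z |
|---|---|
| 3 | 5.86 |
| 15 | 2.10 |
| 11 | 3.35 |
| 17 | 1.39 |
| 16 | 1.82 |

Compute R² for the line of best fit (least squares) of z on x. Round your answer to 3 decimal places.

n = 5, Σx = 62, Σy = 14.52, Σxy = 138.68, Σx² = 900, Σy² = 55.2166
Sxx = Σx² − (Σx)²/n = 900 − 768.8 = 131.2
Sxy = Σxy − (Σx)(Σy)/n = 138.68 − 180.048 = -41.368
Syy = Σy² − (Σy)²/n = 55.2166 − 42.16608 = 13.05052
R² = Sxy²/(Sxx·Syy) = (-41.368)²/(131.2·13.05052) = 0.999465

0.999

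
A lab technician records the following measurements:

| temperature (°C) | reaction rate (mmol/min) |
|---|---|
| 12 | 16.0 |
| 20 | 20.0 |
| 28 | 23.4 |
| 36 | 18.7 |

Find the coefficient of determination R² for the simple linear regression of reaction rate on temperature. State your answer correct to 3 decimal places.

0.233

n = 4, Σx = 96, Σy = 78.1, Σxy = 1920.4, Σx² = 2624, Σy² = 1553.25
Sxx = Σx² − (Σx)²/n = 2624 − 2304 = 320
Sxy = Σxy − (Σx)(Σy)/n = 1920.4 − 1874.4 = 46
Syy = Σy² − (Σy)²/n = 1553.25 − 1524.9025 = 28.3475
R² = Sxy²/(Sxx·Syy) = (46)²/(320·28.3475) = 0.233266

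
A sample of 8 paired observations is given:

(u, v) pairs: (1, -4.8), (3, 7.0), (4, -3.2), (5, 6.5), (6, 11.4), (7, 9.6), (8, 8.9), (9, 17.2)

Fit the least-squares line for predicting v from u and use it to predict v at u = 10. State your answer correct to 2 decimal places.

n = 8, Σx = 43, Σy = 52.6, Σxy = 397.5, Σx² = 281
Sxx = Σx² − (Σx)²/n = 281 − 231.125 = 49.875
Sxy = Σxy − (Σx)(Σy)/n = 397.5 − 282.725 = 114.775
b = Sxy/Sxx = 114.775/49.875 = 2.301253
a = ȳ − b·x̄ = 6.575 − 2.301253·5.375 = -5.794236
ŷ(10) = a + b·10 = -5.794236 + 2.301253·10 = 17.218296

17.22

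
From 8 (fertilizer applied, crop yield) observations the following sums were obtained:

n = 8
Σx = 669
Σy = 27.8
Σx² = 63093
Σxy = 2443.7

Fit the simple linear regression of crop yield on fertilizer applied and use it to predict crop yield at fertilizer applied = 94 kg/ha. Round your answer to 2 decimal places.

Sxx = Σx² − (Σx)²/n = 63093 − 55945.125 = 7147.875
Sxy = Σxy − (Σx)(Σy)/n = 2443.7 − 2324.775 = 118.925
b = Sxy/Sxx = 118.925/7147.875 = 0.016638
a = ȳ − b·x̄ = 3.475 − 0.016638·83.625 = 2.083663
ŷ(94) = a + b·94 = 2.083663 + 0.016638·94 = 3.647617

3.65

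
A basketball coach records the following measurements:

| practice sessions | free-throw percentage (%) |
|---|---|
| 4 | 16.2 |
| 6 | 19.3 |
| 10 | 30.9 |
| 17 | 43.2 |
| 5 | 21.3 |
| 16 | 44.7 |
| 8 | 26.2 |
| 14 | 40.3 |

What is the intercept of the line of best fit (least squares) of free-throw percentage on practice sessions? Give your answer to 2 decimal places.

8.37

n = 8, Σx = 80, Σy = 242.1, Σxy = 2819.5, Σx² = 982
Sxx = Σx² − (Σx)²/n = 982 − 800 = 182
Sxy = Σxy − (Σx)(Σy)/n = 2819.5 − 2421 = 398.5
b = Sxy/Sxx = 398.5/182 = 2.189560
a = ȳ − b·x̄ = 30.2625 − 2.189560·10 = 8.366896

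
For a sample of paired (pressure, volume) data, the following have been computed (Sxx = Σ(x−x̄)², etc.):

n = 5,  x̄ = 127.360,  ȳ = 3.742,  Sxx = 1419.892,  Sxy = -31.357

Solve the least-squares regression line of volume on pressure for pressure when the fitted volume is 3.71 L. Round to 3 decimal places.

b = Sxy/Sxx = -31.357/1419.892 = -0.022084
a = ȳ − b·x̄ = 3.742 − (-0.022084)·127.36 = 6.554628
Set a + b·x = 3.71: x = (3.71 − 6.554628) / (-0.022084) = 128.809008

128.809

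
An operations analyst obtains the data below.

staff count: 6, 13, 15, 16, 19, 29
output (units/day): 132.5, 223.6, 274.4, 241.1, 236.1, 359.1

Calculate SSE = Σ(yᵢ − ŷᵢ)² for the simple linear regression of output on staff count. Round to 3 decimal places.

n = 6, Σx = 98, Σy = 1466.8, Σxy = 26575.2, Σx² = 1888, Σy² = 385673.8
Sxx = Σx² − (Σx)²/n = 1888 − 1600.666667 = 287.333333
Sxy = Σxy − (Σx)(Σy)/n = 26575.2 − 23957.733333 = 2617.466667
Syy = Σy² − (Σy)²/n = 385673.8 − 358583.706667 = 27090.093333
b = Sxy/Sxx = 2617.466667/287.333333 = 9.109513
SSE = Syy − b·Sxy = 27090.093333 − 9.109513·2617.466667 = 3246.247332

3246.247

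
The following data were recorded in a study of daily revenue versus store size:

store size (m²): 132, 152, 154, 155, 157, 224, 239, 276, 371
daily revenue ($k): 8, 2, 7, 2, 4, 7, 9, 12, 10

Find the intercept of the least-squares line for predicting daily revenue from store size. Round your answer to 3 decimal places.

0.489

n = 9, Σx = 1860, Σy = 61, Σxy = 14117, Σx² = 434032
Sxx = Σx² − (Σx)²/n = 434032 − 384400 = 49632
Sxy = Σxy − (Σx)(Σy)/n = 14117 − 12606.666667 = 1510.333333
b = Sxy/Sxx = 1510.333333/49632 = 0.030431
a = ȳ − b·x̄ = 6.777778 − 0.030431·206.666667 = 0.488780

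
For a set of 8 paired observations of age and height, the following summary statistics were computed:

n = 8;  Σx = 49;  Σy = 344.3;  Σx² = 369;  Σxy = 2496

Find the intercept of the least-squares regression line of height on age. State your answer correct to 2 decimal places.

Sxx = Σx² − (Σx)²/n = 369 − 300.125 = 68.875
Sxy = Σxy − (Σx)(Σy)/n = 2496 − 2108.8375 = 387.1625
b = Sxy/Sxx = 387.1625/68.875 = 5.621234
a = ȳ − b·x̄ = 43.0375 − 5.621234·6.125 = 8.607441

8.61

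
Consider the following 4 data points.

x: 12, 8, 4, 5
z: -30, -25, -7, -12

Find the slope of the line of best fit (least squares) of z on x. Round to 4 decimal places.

-2.8774

n = 4, Σx = 29, Σy = -74, Σxy = -648, Σx² = 249
Sxx = Σx² − (Σx)²/n = 249 − 210.25 = 38.75
Sxy = Σxy − (Σx)(Σy)/n = -648 − (-536.5) = -111.5
b = Sxy/Sxx = -111.5/38.75 = -2.877419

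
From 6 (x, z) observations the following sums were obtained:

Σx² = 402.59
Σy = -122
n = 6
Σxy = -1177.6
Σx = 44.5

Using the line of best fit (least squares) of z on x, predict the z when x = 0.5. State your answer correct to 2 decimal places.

5.67

Sxx = Σx² − (Σx)²/n = 402.59 − 330.041667 = 72.548333
Sxy = Σxy − (Σx)(Σy)/n = -1177.6 − (-904.833333) = -272.766667
b = Sxy/Sxx = -272.766667/72.548333 = -3.759792
a = ȳ − b·x̄ = -20.333333 − (-3.759792)·7.416667 = 7.551793
ŷ(0.5) = a + b·0.5 = 7.551793 + (-3.759792)·0.5 = 5.671897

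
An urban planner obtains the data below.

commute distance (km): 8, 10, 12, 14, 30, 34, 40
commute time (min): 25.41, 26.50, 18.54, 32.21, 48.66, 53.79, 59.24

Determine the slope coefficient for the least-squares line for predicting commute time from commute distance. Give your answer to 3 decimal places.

1.175

n = 7, Σx = 148, Σy = 264.35, Σxy = 6799.96, Σx² = 4160
Sxx = Σx² − (Σx)²/n = 4160 − 3129.142857 = 1030.857143
Sxy = Σxy − (Σx)(Σy)/n = 6799.96 − 5589.114286 = 1210.845714
b = Sxy/Sxx = 1210.845714/1030.857143 = 1.174601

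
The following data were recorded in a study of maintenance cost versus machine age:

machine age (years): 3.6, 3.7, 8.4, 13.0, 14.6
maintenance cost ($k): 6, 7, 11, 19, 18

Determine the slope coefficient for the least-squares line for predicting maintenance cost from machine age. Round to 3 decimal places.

1.163

n = 5, Σx = 43.3, Σy = 61, Σxy = 649.7, Σx² = 479.37
Sxx = Σx² − (Σx)²/n = 479.37 − 374.978 = 104.392
Sxy = Σxy − (Σx)(Σy)/n = 649.7 − 528.26 = 121.44
b = Sxy/Sxx = 121.44/104.392 = 1.163308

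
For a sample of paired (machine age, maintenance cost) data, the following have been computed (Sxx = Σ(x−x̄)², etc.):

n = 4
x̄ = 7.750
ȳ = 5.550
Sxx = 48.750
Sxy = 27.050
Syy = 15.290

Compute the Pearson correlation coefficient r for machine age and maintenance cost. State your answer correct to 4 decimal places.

r = Sxy/√(Sxx·Syy) = 27.05/√(745.3875) = 27.05/27.301786 = 0.990778

0.9908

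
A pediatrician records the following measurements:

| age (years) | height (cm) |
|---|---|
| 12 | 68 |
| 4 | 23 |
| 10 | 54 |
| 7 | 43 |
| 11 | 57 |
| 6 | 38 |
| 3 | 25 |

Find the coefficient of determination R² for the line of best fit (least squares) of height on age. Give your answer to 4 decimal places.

n = 7, Σx = 53, Σy = 308, Σxy = 2679, Σx² = 475, Σy² = 15236
Sxx = Σx² − (Σx)²/n = 475 − 401.285714 = 73.714286
Sxy = Σxy − (Σx)(Σy)/n = 2679 − 2332 = 347
Syy = Σy² − (Σy)²/n = 15236 − 13552 = 1684
R² = Sxy²/(Sxx·Syy) = (347)²/(73.714286·1684) = 0.969985

0.9700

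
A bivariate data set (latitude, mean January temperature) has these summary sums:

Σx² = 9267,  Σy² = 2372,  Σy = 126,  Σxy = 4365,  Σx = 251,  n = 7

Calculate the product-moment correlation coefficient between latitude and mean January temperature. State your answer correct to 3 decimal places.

-0.918

Sxx = Σx² − (Σx)²/n = 9267 − 9000.142857 = 266.857143
Sxy = Σxy − (Σx)(Σy)/n = 4365 − 4518 = -153
Syy = Σy² − (Σy)²/n = 2372 − 2268 = 104
r = Sxy/√(Sxx·Syy) = -153/√(27753.142857) = -153/166.592746 = -0.918407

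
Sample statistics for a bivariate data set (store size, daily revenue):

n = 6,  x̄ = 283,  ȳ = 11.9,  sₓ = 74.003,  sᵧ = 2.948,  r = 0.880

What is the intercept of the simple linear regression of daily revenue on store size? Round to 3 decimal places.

b = r · sᵧ/sₓ = 0.88 · 2.948/74.003 = 0.035056
a = ȳ − b·x̄ = 11.9 − 0.035056·283 = 1.979187

1.979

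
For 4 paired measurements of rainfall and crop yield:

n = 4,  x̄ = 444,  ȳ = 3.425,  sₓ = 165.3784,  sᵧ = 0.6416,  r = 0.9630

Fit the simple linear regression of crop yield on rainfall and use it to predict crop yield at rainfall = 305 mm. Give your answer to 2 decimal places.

b = r · sᵧ/sₓ = 0.963 · 0.6416/165.3784 = 0.003736
a = ȳ − b·x̄ = 3.425 − 0.003736·444 = 1.766197
ŷ(305) = a + b·305 = 1.766197 + 0.003736·305 = 2.905690

2.91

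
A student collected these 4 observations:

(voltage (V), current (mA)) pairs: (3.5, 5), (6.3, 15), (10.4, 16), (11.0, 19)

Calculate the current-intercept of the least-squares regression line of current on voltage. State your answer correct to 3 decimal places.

n = 4, Σx = 31.2, Σy = 55, Σxy = 487.4, Σx² = 281.1
Sxx = Σx² − (Σx)²/n = 281.1 − 243.36 = 37.74
Sxy = Σxy − (Σx)(Σy)/n = 487.4 − 429 = 58.4
b = Sxy/Sxx = 58.4/37.74 = 1.547430
a = ȳ − b·x̄ = 13.75 − 1.547430·7.8 = 1.680048

1.680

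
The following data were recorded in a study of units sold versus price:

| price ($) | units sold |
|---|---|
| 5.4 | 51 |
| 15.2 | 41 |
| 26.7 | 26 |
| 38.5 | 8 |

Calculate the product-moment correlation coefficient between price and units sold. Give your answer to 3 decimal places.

-0.997

n = 4, Σx = 85.8, Σy = 126, Σxy = 1900.8, Σx² = 2455.34, Σy² = 5022
Sxx = Σx² − (Σx)²/n = 2455.34 − 1840.41 = 614.93
Sxy = Σxy − (Σx)(Σy)/n = 1900.8 − 2702.7 = -801.9
Syy = Σy² − (Σy)²/n = 5022 − 3969 = 1053
r = Sxy/√(Sxx·Syy) = -801.9/√(647521.29) = -801.9/804.687076 = -0.996536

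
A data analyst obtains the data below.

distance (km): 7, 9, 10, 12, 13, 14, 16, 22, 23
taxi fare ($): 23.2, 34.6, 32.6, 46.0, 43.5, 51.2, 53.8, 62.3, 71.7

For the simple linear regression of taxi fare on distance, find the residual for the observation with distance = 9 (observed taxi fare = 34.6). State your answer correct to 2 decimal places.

1.38

n = 9, Σx = 126, Σy = 418.9, Σxy = 6514.6, Σx² = 2008
Sxx = Σx² − (Σx)²/n = 2008 − 1764 = 244
Sxy = Σxy − (Σx)(Σy)/n = 6514.6 − 5864.6 = 650
b = Sxy/Sxx = 650/244 = 2.663934
a = ȳ − b·x̄ = 46.544444 − 2.663934·14 = 9.249362
ŷ(9) = 9.249362 + 2.663934·9 = 33.224772
residual = y − ŷ = 34.6 − 33.224772 = 1.375228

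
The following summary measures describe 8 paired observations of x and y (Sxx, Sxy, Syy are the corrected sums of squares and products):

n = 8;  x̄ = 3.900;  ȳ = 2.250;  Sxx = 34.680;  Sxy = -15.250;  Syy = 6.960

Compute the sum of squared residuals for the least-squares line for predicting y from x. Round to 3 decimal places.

b = Sxy/Sxx = -15.25/34.68 = -0.439735
SSE = Syy − b·Sxy = 6.96 − (-0.439735)·(-15.25) = 0.254046

0.254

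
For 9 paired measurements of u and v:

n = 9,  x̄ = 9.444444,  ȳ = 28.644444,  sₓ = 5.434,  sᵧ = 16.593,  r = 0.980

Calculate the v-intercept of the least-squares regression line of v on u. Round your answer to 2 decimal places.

0.38

b = r · sᵧ/sₓ = 0.98 · 16.593/5.434 = 2.992481
a = ȳ − b·x̄ = 28.644444 − 2.992481·9.444444 = 0.382128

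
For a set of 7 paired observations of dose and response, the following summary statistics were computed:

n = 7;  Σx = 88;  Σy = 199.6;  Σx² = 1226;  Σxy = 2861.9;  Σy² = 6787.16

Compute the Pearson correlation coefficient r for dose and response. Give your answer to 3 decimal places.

Sxx = Σx² − (Σx)²/n = 1226 − 1106.285714 = 119.714286
Sxy = Σxy − (Σx)(Σy)/n = 2861.9 − 2509.257143 = 352.642857
Syy = Σy² − (Σy)²/n = 6787.16 − 5691.451429 = 1095.708571
r = Sxy/√(Sxx·Syy) = 352.642857/√(131171.968980) = 352.642857/362.176710 = 0.973676

0.974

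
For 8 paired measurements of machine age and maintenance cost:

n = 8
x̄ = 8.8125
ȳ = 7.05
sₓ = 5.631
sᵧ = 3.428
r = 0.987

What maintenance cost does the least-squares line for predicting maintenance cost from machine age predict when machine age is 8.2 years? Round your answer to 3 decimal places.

6.682

b = r · sᵧ/sₓ = 0.987 · 3.428/5.631 = 0.600859
a = ȳ − b·x̄ = 7.05 − 0.600859·8.8125 = 1.754932
ŷ(8.2) = a + b·8.2 = 1.754932 + 0.600859·8.2 = 6.681974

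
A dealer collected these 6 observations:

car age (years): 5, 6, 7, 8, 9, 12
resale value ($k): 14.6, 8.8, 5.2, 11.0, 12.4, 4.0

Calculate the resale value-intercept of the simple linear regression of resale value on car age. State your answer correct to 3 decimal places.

n = 6, Σx = 47, Σy = 56, Σxy = 409.8, Σx² = 399
Sxx = Σx² − (Σx)²/n = 399 − 368.166667 = 30.833333
Sxy = Σxy − (Σx)(Σy)/n = 409.8 − 438.666667 = -28.866667
b = Sxy/Sxx = -28.866667/30.833333 = -0.936216
a = ȳ − b·x̄ = 9.333333 − (-0.936216)·7.833333 = 16.667027

16.667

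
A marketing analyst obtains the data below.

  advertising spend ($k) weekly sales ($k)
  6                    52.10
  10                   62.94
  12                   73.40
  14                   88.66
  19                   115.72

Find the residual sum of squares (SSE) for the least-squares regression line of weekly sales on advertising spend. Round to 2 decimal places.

70.03

n = 5, Σx = 61, Σy = 392.82, Σxy = 5262.72, Σx² = 837, Σy² = 33315.1276
Sxx = Σx² − (Σx)²/n = 837 − 744.2 = 92.8
Sxy = Σxy − (Σx)(Σy)/n = 5262.72 − 4792.404 = 470.316
Syy = Σy² − (Σy)²/n = 33315.1276 − 30861.51048 = 2453.61712
b = Sxy/Sxx = 470.316/92.8 = 5.068060
SSE = Syy − b·Sxy = 2453.61712 − 5.068060·470.316 = 70.027251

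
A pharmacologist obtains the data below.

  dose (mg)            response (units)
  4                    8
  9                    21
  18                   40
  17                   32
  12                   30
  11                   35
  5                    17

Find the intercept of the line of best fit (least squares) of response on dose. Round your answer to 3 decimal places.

n = 7, Σx = 76, Σy = 183, Σxy = 2315, Σx² = 1000
Sxx = Σx² − (Σx)²/n = 1000 − 825.142857 = 174.857143
Sxy = Σxy − (Σx)(Σy)/n = 2315 − 1986.857143 = 328.142857
b = Sxy/Sxx = 328.142857/174.857143 = 1.876634
a = ȳ − b·x̄ = 26.142857 − 1.876634·10.857143 = 5.767974

5.768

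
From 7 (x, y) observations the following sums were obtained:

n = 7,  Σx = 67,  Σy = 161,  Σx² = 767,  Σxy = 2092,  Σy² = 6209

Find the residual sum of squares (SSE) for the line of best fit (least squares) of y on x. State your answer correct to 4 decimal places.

Sxx = Σx² − (Σx)²/n = 767 − 641.285714 = 125.714286
Sxy = Σxy − (Σx)(Σy)/n = 2092 − 1541 = 551
Syy = Σy² − (Σy)²/n = 6209 − 3703 = 2506
b = Sxy/Sxx = 551/125.714286 = 4.382955
SSE = Syy − b·Sxy = 2506 − 4.382955·551 = 90.992045

90.9920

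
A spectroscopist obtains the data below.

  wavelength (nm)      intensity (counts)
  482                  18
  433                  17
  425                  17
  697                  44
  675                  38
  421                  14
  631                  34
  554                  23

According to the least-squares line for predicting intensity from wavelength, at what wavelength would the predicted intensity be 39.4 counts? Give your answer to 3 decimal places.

n = 8, Σx = 4318, Σy = 205, Σxy = 119670, Σx² = 2424190
Sxx = Σx² − (Σx)²/n = 2424190 − 2330640.5 = 93549.5
Sxy = Σxy − (Σx)(Σy)/n = 119670 − 110648.75 = 9021.25
b = Sxy/Sxx = 9021.25/93549.5 = 0.096433
a = ȳ − b·x̄ = 25.625 − 0.096433·539.75 = -26.424660
Set a + b·x = 39.4: x = (39.4 − (-26.424660)) / 0.096433 = 682.595433

682.595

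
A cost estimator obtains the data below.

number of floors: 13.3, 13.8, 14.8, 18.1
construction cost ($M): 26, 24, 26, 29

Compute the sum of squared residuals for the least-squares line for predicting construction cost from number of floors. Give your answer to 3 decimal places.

2.958

n = 4, Σx = 60, Σy = 105, Σxy = 1586.7, Σx² = 913.98, Σy² = 2769
Sxx = Σx² − (Σx)²/n = 913.98 − 900 = 13.98
Sxy = Σxy − (Σx)(Σy)/n = 1586.7 − 1575 = 11.7
Syy = Σy² − (Σy)²/n = 2769 − 2756.25 = 12.75
b = Sxy/Sxx = 11.7/13.98 = 0.836910
SSE = Syy − b·Sxy = 12.75 − 0.836910·11.7 = 2.958155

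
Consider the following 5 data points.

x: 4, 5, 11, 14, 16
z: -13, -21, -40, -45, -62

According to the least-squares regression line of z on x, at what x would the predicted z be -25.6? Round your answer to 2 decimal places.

n = 5, Σx = 50, Σy = -181, Σxy = -2219, Σx² = 614
Sxx = Σx² − (Σx)²/n = 614 − 500 = 114
Sxy = Σxy − (Σx)(Σy)/n = -2219 − (-1810) = -409
b = Sxy/Sxx = -409/114 = -3.587719
a = ȳ − b·x̄ = -36.2 − (-3.587719)·10 = -0.322807
Set a + b·x = -25.6: x = (-25.6 − (-0.322807)) / (-3.587719) = 7.045477

7.05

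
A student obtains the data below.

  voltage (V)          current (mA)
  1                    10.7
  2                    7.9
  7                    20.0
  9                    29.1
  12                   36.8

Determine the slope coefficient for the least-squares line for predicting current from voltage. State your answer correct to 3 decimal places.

n = 5, Σx = 31, Σy = 104.5, Σxy = 870, Σx² = 279
Sxx = Σx² − (Σx)²/n = 279 − 192.2 = 86.8
Sxy = Σxy − (Σx)(Σy)/n = 870 − 647.9 = 222.1
b = Sxy/Sxx = 222.1/86.8 = 2.558756

2.559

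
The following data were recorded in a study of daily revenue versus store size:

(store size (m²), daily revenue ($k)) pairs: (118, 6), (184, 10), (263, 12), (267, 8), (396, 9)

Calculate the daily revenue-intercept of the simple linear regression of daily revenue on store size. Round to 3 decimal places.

7.011

n = 5, Σx = 1228, Σy = 45, Σxy = 11404, Σx² = 345054
Sxx = Σx² − (Σx)²/n = 345054 − 301596.8 = 43457.2
Sxy = Σxy − (Σx)(Σy)/n = 11404 − 11052 = 352
b = Sxy/Sxx = 352/43457.2 = 0.008100
a = ȳ − b·x̄ = 9 − 0.008100·245.6 = 7.010659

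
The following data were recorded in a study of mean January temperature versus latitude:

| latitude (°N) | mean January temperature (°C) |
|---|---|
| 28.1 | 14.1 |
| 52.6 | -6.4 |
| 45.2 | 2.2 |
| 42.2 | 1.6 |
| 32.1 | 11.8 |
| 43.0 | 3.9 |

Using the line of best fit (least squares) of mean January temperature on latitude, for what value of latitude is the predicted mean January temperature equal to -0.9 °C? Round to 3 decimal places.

n = 6, Σx = 243.2, Σy = 27.2, Σxy = 773.01, Σx² = 10259.66
Sxx = Σx² − (Σx)²/n = 10259.66 − 9857.706667 = 401.953333
Sxy = Σxy − (Σx)(Σy)/n = 773.01 − 1102.506667 = -329.496667
b = Sxy/Sxx = -329.496667/401.953333 = -0.819739
a = ȳ − b·x̄ = 4.533333 − (-0.819739)·40.533333 = 37.760072
Set a + b·x = -0.9: x = (-0.9 − 37.760072) / (-0.819739) = 47.161462

47.161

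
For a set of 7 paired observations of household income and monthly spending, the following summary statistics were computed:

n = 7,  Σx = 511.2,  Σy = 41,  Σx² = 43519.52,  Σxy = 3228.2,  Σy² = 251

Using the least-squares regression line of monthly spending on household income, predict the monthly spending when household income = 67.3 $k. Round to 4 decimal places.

5.6405

Sxx = Σx² − (Σx)²/n = 43519.52 − 37332.205714 = 6187.314286
Sxy = Σxy − (Σx)(Σy)/n = 3228.2 − 2994.171429 = 234.028571
b = Sxy/Sxx = 234.028571/6187.314286 = 0.037824
a = ȳ − b·x̄ = 5.857143 − 0.037824·73.028571 = 3.094915
ŷ(67.3) = a + b·67.3 = 3.094915 + 0.037824·67.3 = 5.640466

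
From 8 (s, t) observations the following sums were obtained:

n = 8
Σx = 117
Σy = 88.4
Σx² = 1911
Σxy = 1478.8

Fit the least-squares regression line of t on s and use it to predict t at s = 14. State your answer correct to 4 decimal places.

Sxx = Σx² − (Σx)²/n = 1911 − 1711.125 = 199.875
Sxy = Σxy − (Σx)(Σy)/n = 1478.8 − 1292.85 = 185.95
b = Sxy/Sxx = 185.95/199.875 = 0.930331
a = ȳ − b·x̄ = 11.05 − 0.930331·14.625 = -2.556098
ŷ(14) = a + b·14 = -2.556098 + 0.930331·14 = 10.468543

10.4685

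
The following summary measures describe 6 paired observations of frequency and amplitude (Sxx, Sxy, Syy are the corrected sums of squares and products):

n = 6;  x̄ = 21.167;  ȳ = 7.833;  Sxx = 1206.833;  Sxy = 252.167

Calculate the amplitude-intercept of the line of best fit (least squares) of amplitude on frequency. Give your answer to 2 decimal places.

3.41

b = Sxy/Sxx = 252.167/1206.833 = 0.208949
a = ȳ − b·x̄ = 7.833 − 0.208949·21.167 = 3.410169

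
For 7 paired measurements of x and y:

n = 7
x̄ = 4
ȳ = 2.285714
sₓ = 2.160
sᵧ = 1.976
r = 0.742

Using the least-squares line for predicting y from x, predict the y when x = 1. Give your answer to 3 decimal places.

0.249

b = r · sᵧ/sₓ = 0.742 · 1.976/2.16 = 0.678793
a = ȳ − b·x̄ = 2.285714 − 0.678793·4 = -0.429456
ŷ(1) = a + b·1 = -0.429456 + 0.678793·1 = 0.249336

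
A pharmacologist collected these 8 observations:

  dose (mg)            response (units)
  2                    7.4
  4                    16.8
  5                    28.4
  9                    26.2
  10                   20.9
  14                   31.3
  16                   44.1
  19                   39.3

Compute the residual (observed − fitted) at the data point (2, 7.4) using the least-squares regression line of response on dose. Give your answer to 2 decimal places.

-5.95

n = 8, Σx = 79, Σy = 214.4, Σxy = 2559.3, Σx² = 1039
Sxx = Σx² − (Σx)²/n = 1039 − 780.125 = 258.875
Sxy = Σxy − (Σx)(Σy)/n = 2559.3 − 2117.2 = 442.1
b = Sxy/Sxx = 442.1/258.875 = 1.707774
a = ȳ − b·x̄ = 26.8 − 1.707774·9.875 = 9.935732
ŷ(2) = 9.935732 + 1.707774·2 = 13.351280
residual = y − ŷ = 7.4 − 13.351280 = -5.951280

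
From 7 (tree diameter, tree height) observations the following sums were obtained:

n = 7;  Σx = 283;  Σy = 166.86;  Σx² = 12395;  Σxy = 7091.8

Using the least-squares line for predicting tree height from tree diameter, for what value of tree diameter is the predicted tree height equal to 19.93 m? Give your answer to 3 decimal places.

Sxx = Σx² − (Σx)²/n = 12395 − 11441.285714 = 953.714286
Sxy = Σxy − (Σx)(Σy)/n = 7091.8 − 6745.911429 = 345.888571
b = Sxy/Sxx = 345.888571/953.714286 = 0.362675
a = ȳ − b·x̄ = 23.837143 − 0.362675·40.428571 = 9.174700
Set a + b·x = 19.93: x = (19.93 − 9.174700) / 0.362675 = 29.655455

29.655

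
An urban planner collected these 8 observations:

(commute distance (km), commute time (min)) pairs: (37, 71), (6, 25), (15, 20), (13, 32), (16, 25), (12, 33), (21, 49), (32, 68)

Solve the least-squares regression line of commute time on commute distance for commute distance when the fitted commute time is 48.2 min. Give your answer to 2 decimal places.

n = 8, Σx = 152, Σy = 323, Σxy = 7494, Σx² = 3664
Sxx = Σx² − (Σx)²/n = 3664 − 2888 = 776
Sxy = Σxy − (Σx)(Σy)/n = 7494 − 6137 = 1357
b = Sxy/Sxx = 1357/776 = 1.748711
a = ȳ − b·x̄ = 40.375 − 1.748711·19 = 7.149485
Set a + b·x = 48.2: x = (48.2 − 7.149485) / 1.748711 = 23.474724

23.47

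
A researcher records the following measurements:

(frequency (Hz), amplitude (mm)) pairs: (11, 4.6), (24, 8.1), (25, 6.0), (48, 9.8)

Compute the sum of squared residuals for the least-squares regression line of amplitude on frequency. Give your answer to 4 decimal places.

n = 4, Σx = 108, Σy = 28.5, Σxy = 865.4, Σx² = 3626, Σy² = 218.81
Sxx = Σx² − (Σx)²/n = 3626 − 2916 = 710
Sxy = Σxy − (Σx)(Σy)/n = 865.4 − 769.5 = 95.9
Syy = Σy² − (Σy)²/n = 218.81 − 203.0625 = 15.7475
b = Sxy/Sxx = 95.9/710 = 0.135070
SSE = Syy − b·Sxy = 15.7475 − 0.135070·95.9 = 2.794246

2.7942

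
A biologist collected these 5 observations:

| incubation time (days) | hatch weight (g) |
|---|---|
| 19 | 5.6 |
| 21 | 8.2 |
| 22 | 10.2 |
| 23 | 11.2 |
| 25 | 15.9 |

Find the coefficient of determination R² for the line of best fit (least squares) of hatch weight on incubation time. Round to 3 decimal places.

0.980

n = 5, Σx = 110, Σy = 51.1, Σxy = 1158.1, Σx² = 2440, Σy² = 580.89
Sxx = Σx² − (Σx)²/n = 2440 − 2420 = 20
Sxy = Σxy − (Σx)(Σy)/n = 1158.1 − 1124.2 = 33.9
Syy = Σy² − (Σy)²/n = 580.89 − 522.242 = 58.648
R² = Sxy²/(Sxx·Syy) = (33.9)²/(20·58.648) = 0.979752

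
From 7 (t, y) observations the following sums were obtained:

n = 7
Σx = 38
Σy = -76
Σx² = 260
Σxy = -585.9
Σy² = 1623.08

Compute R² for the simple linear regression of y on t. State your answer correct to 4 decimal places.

0.7009

Sxx = Σx² − (Σx)²/n = 260 − 206.285714 = 53.714286
Sxy = Σxy − (Σx)(Σy)/n = -585.9 − (-412.571429) = -173.328571
Syy = Σy² − (Σy)²/n = 1623.08 − 825.142857 = 797.937143
R² = Sxy²/(Sxx·Syy) = (-173.328571)²/(53.714286·797.937143) = 0.700942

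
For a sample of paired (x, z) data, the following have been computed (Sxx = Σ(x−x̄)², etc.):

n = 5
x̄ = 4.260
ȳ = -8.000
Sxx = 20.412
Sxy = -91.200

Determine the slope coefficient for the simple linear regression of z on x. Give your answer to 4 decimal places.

b = Sxy/Sxx = -91.2/20.412 = -4.467960

-4.4680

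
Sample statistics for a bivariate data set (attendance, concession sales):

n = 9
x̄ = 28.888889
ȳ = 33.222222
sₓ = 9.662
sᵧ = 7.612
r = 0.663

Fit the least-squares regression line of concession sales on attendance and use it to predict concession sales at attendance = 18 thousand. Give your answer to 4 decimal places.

b = r · sᵧ/sₓ = 0.663 · 7.612/9.662 = 0.522330
a = ȳ − b·x̄ = 33.222222 − 0.522330·28.888889 = 18.132678
ŷ(18) = a + b·18 = 18.132678 + 0.522330·18 = 27.534625

27.5346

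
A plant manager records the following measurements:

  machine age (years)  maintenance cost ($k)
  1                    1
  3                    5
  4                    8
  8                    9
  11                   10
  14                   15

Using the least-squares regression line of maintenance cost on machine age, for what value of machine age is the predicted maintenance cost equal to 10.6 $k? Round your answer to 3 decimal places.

9.778

n = 6, Σx = 41, Σy = 48, Σxy = 440, Σx² = 407
Sxx = Σx² − (Σx)²/n = 407 − 280.166667 = 126.833333
Sxy = Σxy − (Σx)(Σy)/n = 440 − 328 = 112
b = Sxy/Sxx = 112/126.833333 = 0.883049
a = ȳ − b·x̄ = 8 − 0.883049·6.833333 = 1.965834
Set a + b·x = 10.6: x = (10.6 − 1.965834) / 0.883049 = 9.777679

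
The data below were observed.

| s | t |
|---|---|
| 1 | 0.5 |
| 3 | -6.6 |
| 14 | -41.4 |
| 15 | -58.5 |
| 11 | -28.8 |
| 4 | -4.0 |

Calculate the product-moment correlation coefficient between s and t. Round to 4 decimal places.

n = 6, Σx = 48, Σy = -138.8, Σxy = -1809.2, Σx² = 568, Σy² = 6025.46
Sxx = Σx² − (Σx)²/n = 568 − 384 = 184
Sxy = Σxy − (Σx)(Σy)/n = -1809.2 − (-1110.4) = -698.8
Syy = Σy² − (Σy)²/n = 6025.46 − 3210.906667 = 2814.553333
r = Sxy/√(Sxx·Syy) = -698.8/√(517877.813333) = -698.8/719.637279 = -0.971045

-0.9710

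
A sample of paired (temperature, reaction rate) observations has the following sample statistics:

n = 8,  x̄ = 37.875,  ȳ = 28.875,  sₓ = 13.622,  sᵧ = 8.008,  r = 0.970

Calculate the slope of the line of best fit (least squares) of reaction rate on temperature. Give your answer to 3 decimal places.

b = r · sᵧ/sₓ = 0.97 · 8.008/13.622 = 0.570236

0.570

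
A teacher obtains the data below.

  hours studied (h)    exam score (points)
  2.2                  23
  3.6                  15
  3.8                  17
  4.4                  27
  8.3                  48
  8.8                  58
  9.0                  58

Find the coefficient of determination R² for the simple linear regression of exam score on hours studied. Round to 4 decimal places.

n = 7, Σx = 40.1, Σy = 246, Σxy = 1718.8, Σx² = 278.93, Σy² = 10804
Sxx = Σx² − (Σx)²/n = 278.93 − 229.715714 = 49.214286
Sxy = Σxy − (Σx)(Σy)/n = 1718.8 − 1409.228571 = 309.571429
Syy = Σy² − (Σy)²/n = 10804 − 8645.142857 = 2158.857143
R² = Sxy²/(Sxx·Syy) = (309.571429)²/(49.214286·2158.857143) = 0.902000

0.9020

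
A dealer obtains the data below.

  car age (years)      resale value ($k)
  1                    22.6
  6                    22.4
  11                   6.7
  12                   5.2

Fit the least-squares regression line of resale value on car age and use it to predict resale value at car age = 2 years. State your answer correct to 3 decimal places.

23.771

n = 4, Σx = 30, Σy = 56.9, Σxy = 293.1, Σx² = 302
Sxx = Σx² − (Σx)²/n = 302 − 225 = 77
Sxy = Σxy − (Σx)(Σy)/n = 293.1 − 426.75 = -133.65
b = Sxy/Sxx = -133.65/77 = -1.735714
a = ȳ − b·x̄ = 14.225 − (-1.735714)·7.5 = 27.242857
ŷ(2) = a + b·2 = 27.242857 + (-1.735714)·2 = 23.771429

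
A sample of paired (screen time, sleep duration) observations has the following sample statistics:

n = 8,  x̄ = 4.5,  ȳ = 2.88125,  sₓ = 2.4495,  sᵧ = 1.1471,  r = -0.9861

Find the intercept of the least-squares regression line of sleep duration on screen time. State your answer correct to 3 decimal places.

b = r · sᵧ/sₓ = -0.9861 · 1.1471/2.4495 = -0.461790
a = ȳ − b·x̄ = 2.88125 − (-0.461790)·4.5 = 4.959306

4.959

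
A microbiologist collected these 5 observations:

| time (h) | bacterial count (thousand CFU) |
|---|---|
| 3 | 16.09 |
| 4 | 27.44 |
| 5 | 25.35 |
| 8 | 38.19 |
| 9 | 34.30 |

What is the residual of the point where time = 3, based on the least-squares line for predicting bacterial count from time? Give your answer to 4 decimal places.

n = 5, Σx = 29, Σy = 141.37, Σxy = 899, Σx² = 195
Sxx = Σx² − (Σx)²/n = 195 − 168.2 = 26.8
Sxy = Σxy − (Σx)(Σy)/n = 899 − 819.946 = 79.054
b = Sxy/Sxx = 79.054/26.8 = 2.949776
a = ȳ − b·x̄ = 28.274 − 2.949776·5.8 = 11.165299
ŷ(3) = 11.165299 + 2.949776·3 = 20.014627
residual = y − ŷ = 16.09 − 20.014627 = -3.924627

-3.9246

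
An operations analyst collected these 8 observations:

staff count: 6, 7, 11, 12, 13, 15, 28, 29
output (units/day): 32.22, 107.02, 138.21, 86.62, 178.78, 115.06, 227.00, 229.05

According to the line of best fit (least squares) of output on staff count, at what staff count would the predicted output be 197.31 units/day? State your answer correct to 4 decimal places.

n = 8, Σx = 121, Σy = 1113.96, Σxy = 20550.7, Σx² = 2369
Sxx = Σx² − (Σx)²/n = 2369 − 1830.125 = 538.875
Sxy = Σxy − (Σx)(Σy)/n = 20550.7 − 16848.645 = 3702.055
b = Sxy/Sxx = 3702.055/538.875 = 6.869970
a = ȳ − b·x̄ = 139.245 − 6.869970·15.125 = 35.336706
Set a + b·x = 197.31: x = (197.31 − 35.336706) / 6.869970 = 23.577002

23.5770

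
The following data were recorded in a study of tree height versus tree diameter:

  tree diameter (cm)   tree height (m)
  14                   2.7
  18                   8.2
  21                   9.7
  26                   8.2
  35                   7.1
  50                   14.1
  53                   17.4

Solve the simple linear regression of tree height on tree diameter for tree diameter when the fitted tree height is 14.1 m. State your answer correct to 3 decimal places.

n = 7, Σx = 217, Σy = 67.4, Σxy = 2478, Σx² = 8171
Sxx = Σx² − (Σx)²/n = 8171 − 6727 = 1444
Sxy = Σxy − (Σx)(Σy)/n = 2478 − 2089.4 = 388.6
b = Sxy/Sxx = 388.6/1444 = 0.269114
a = ȳ − b·x̄ = 9.628571 − 0.269114·31 = 1.286051
Set a + b·x = 14.1: x = (14.1 − 1.286051) / 0.269114 = 47.615396

47.615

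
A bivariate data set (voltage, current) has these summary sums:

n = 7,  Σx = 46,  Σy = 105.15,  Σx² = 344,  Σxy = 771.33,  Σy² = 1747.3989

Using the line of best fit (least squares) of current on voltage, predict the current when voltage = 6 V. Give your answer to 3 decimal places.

Sxx = Σx² − (Σx)²/n = 344 − 302.285714 = 41.714286
Sxy = Σxy − (Σx)(Σy)/n = 771.33 − 690.985714 = 80.344286
b = Sxy/Sxx = 80.344286/41.714286 = 1.926062
a = ȳ − b·x̄ = 15.021429 − 1.926062·6.571429 = 2.364452
ŷ(6) = a + b·6 = 2.364452 + 1.926062·6 = 13.920822

13.921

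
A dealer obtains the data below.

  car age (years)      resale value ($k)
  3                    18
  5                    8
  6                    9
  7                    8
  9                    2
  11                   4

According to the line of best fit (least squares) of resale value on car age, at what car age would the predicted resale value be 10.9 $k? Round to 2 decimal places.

5.21

n = 6, Σx = 41, Σy = 49, Σxy = 266, Σx² = 321
Sxx = Σx² − (Σx)²/n = 321 − 280.166667 = 40.833333
Sxy = Σxy − (Σx)(Σy)/n = 266 − 334.833333 = -68.833333
b = Sxy/Sxx = -68.833333/40.833333 = -1.685714
a = ȳ − b·x̄ = 8.166667 − (-1.685714)·6.833333 = 19.685714
Set a + b·x = 10.9: x = (10.9 − 19.685714) / (-1.685714) = 5.211864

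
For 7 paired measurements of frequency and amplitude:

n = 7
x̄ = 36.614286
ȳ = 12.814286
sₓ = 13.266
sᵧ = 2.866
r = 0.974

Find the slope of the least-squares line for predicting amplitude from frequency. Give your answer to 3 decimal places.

b = r · sᵧ/sₓ = 0.974 · 2.866/13.266 = 0.210424

0.210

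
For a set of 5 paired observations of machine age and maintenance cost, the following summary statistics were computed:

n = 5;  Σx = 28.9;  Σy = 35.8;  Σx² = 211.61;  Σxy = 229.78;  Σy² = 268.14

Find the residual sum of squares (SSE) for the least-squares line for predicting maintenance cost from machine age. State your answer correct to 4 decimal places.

Sxx = Σx² − (Σx)²/n = 211.61 − 167.042 = 44.568
Sxy = Σxy − (Σx)(Σy)/n = 229.78 − 206.924 = 22.856
Syy = Σy² − (Σy)²/n = 268.14 − 256.328 = 11.812
b = Sxy/Sxx = 22.856/44.568 = 0.512834
SSE = Syy − b·Sxy = 11.812 − 0.512834·22.856 = 0.090659

0.0907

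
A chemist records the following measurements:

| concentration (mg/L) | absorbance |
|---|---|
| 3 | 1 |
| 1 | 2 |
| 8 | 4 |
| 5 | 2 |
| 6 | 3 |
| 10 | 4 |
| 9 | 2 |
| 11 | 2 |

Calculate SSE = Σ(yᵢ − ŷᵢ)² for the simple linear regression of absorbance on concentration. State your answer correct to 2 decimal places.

6.18

n = 8, Σx = 53, Σy = 20, Σxy = 145, Σx² = 437, Σy² = 58
Sxx = Σx² − (Σx)²/n = 437 − 351.125 = 85.875
Sxy = Σxy − (Σx)(Σy)/n = 145 − 132.5 = 12.5
Syy = Σy² − (Σy)²/n = 58 − 50 = 8
b = Sxy/Sxx = 12.5/85.875 = 0.145560
SSE = Syy − b·Sxy = 8 − 0.145560·12.5 = 6.180495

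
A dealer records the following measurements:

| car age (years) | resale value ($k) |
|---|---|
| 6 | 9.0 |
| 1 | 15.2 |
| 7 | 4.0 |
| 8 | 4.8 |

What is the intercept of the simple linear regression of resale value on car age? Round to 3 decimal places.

n = 4, Σx = 22, Σy = 33, Σxy = 135.6, Σx² = 150
Sxx = Σx² − (Σx)²/n = 150 − 121 = 29
Sxy = Σxy − (Σx)(Σy)/n = 135.6 − 181.5 = -45.9
b = Sxy/Sxx = -45.9/29 = -1.582759
a = ȳ − b·x̄ = 8.25 − (-1.582759)·5.5 = 16.955172

16.955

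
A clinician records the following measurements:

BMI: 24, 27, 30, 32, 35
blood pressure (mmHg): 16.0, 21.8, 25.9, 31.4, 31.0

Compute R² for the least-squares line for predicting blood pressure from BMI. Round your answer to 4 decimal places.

0.9240

n = 5, Σx = 148, Σy = 126.1, Σxy = 3839.4, Σx² = 4454, Σy² = 3349.01
Sxx = Σx² − (Σx)²/n = 4454 − 4380.8 = 73.2
Sxy = Σxy − (Σx)(Σy)/n = 3839.4 − 3732.56 = 106.84
Syy = Σy² − (Σy)²/n = 3349.01 − 3180.242 = 168.768
R² = Sxy²/(Sxx·Syy) = (106.84)²/(73.2·168.768) = 0.923989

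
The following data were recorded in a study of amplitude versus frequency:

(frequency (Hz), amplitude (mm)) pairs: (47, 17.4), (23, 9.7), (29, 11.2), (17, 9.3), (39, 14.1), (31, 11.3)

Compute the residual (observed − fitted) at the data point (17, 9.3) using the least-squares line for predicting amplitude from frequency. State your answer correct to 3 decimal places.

0.993

n = 6, Σx = 186, Σy = 73, Σxy = 2424, Σx² = 6350
Sxx = Σx² − (Σx)²/n = 6350 − 5766 = 584
Sxy = Σxy − (Σx)(Σy)/n = 2424 − 2263 = 161
b = Sxy/Sxx = 161/584 = 0.275685
a = ȳ − b·x̄ = 12.166667 − 0.275685·31 = 3.620434
ŷ(17) = 3.620434 + 0.275685·17 = 8.307078
residual = y − ŷ = 9.3 − 8.307078 = 0.992922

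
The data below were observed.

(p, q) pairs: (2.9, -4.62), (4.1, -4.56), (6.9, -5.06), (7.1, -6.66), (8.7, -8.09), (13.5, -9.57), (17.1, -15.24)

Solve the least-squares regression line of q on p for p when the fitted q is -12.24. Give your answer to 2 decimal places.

n = 7, Σx = 60.3, Σy = -53.8, Σxy = -574.476, Σx² = 673.59
Sxx = Σx² − (Σx)²/n = 673.59 − 519.441429 = 154.148571
Sxy = Σxy − (Σx)(Σy)/n = -574.476 − (-463.448571) = -111.027429
b = Sxy/Sxx = -111.027429/154.148571 = -0.720262
a = ȳ − b·x̄ = -7.685714 − (-0.720262)·8.614286 = -1.481168
Set a + b·x = -12.24: x = (-12.24 − (-1.481168)) / (-0.720262) = 14.937378

14.94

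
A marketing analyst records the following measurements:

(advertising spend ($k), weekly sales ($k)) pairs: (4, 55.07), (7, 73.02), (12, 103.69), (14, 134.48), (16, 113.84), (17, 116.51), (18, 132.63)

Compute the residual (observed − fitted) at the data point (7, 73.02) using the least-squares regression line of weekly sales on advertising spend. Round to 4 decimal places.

n = 7, Σx = 88, Σy = 729.24, Σxy = 10047.87, Σx² = 1274
Sxx = Σx² − (Σx)²/n = 1274 − 1106.285714 = 167.714286
Sxy = Σxy − (Σx)(Σy)/n = 10047.87 − 9167.588571 = 880.281429
b = Sxy/Sxx = 880.281429/167.714286 = 5.248697
a = ȳ − b·x̄ = 104.177143 − 5.248697·12.571429 = 38.193526
ŷ(7) = 38.193526 + 5.248697·7 = 74.934404
residual = y − ŷ = 73.02 − 74.934404 = -1.914404

-1.9144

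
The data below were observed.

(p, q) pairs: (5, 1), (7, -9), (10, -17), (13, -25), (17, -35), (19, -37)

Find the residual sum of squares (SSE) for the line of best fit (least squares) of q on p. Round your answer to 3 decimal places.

n = 6, Σx = 71, Σy = -122, Σxy = -1851, Σx² = 993, Σy² = 3590
Sxx = Σx² − (Σx)²/n = 993 − 840.166667 = 152.833333
Sxy = Σxy − (Σx)(Σy)/n = -1851 − (-1443.666667) = -407.333333
Syy = Σy² − (Σy)²/n = 3590 − 2480.666667 = 1109.333333
b = Sxy/Sxx = -407.333333/152.833333 = -2.665213
SSE = Syy − b·Sxy = 1109.333333 − (-2.665213)·(-407.333333) = 23.703381

23.703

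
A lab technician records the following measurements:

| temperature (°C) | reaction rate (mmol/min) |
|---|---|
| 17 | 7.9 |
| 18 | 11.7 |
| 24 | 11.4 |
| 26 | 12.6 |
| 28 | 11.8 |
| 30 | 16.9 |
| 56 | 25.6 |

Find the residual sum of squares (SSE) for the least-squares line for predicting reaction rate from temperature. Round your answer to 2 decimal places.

15.80

n = 7, Σx = 199, Σy = 97.9, Σxy = 3217.1, Σx² = 6685, Σy² = 1568.23
Sxx = Σx² − (Σx)²/n = 6685 − 5657.285714 = 1027.714286
Sxy = Σxy − (Σx)(Σy)/n = 3217.1 − 2783.157143 = 433.942857
Syy = Σy² − (Σy)²/n = 1568.23 − 1369.201429 = 199.028571
b = Sxy/Sxx = 433.942857/1027.714286 = 0.422241
SSE = Syy − b·Sxy = 199.028571 − 0.422241·433.942857 = 15.800211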